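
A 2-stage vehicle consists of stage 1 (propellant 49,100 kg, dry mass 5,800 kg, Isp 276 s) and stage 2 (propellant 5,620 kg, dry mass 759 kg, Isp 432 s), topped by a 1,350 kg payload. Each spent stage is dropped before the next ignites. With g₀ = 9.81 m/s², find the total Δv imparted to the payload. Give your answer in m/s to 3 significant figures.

Ignition mass of stage 1 = 49,100+5,800 + 5,620+759 + 1,350 = 62,629 kg.
Stage 1: m₀ = 62,629 kg, m_f = 62,629 − 49,100 = 13,529 kg; Δv = 276×9.81×ln(4.629) = 2707.6×1.5324 ≈ 4149 m/s.
Stage 2: m₀ = 7,729 kg, m_f = 7,729 − 5,620 = 2,109 kg; Δv = 432×9.81×ln(3.665) = 4237.9×1.2988 ≈ 5504 m/s.
Total Δv = 4149 + 5504 = 9653 m/s.

Δv ≈ 9650 m/s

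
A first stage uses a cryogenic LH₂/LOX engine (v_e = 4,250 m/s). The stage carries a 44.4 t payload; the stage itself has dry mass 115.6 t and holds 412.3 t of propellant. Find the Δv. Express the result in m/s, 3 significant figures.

m₀ = payload + dry + propellant = 44.4 + 115.6 + 412.3 = 572.3 t.
m_f = payload + dry = 44.4 + 115.6 = 160 t.
Δv = v_e · ln(m₀/m_f) = 4250.0 × ln(3.577) = 4250.0 × 1.2745 ≈ 5416.6 m/s.

Δv ≈ 5420 m/s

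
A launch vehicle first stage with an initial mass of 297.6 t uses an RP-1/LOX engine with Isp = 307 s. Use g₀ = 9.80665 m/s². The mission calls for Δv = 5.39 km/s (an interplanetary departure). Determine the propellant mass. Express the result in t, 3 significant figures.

propellant mass ≈ 248 t

v_e = Isp · g₀ = 307 × 9.80665 = 3010.6 m/s.
Rocket equation: m₀/m_f = exp(Δv / v_e) = exp(5390 / 3010.6) = exp(1.7903) = 5.9913.
m_f = 297.6 / 5.9913 = 49.672 t, so propellant = m₀ − m_f = 297.6 − 49.672 = 247.928 t.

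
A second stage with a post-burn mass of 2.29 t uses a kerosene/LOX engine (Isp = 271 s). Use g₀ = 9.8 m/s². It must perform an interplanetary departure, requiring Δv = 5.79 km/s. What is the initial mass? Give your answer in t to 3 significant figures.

initial mass ≈ 20.3 t

v_e = Isp · g₀ = 271 × 9.8 = 2655.8 m/s.
By the Tsiolkovsky rocket equation, m₀/m_f = exp(Δv / v_e) = exp(5790 / 2655.8) = exp(2.1801) = 8.8475.
m₀ = m_f × 8.8475 = 2.29 × 8.8475 = 20.2608 t.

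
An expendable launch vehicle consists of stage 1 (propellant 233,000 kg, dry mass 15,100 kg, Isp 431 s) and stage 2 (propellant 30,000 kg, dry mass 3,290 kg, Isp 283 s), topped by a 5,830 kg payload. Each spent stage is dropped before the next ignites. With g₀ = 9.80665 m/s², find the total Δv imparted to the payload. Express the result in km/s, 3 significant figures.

Δv ≈ 11.1 km/s

Ignition mass of stage 1 = 233,000+15,100 + 30,000+3,290 + 5,830 = 287,220 kg.
Stage 1: m₀ = 287,220 kg, m_f = 287,220 − 233,000 = 54,220 kg; Δv = 431×9.80665×ln(5.297) = 4226.7×1.6672 ≈ 7047 m/s.
Stage 2: m₀ = 39,120 kg, m_f = 39,120 − 30,000 = 9,120 kg; Δv = 283×9.80665×ln(4.289) = 2775.3×1.4562 ≈ 4041 m/s.
Total Δv = 7047 + 4041 = 11088 m/s.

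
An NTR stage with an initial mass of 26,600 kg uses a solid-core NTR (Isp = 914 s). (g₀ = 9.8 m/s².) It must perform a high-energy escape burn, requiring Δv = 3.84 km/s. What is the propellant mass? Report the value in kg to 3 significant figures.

v_e = Isp · g₀ = 914 × 9.8 = 8957.2 m/s.
m₀/m_f = exp(Δv / v_e) = exp(3840 / 8957.2) = exp(0.4287) = 1.5353.
m_f = 26,600 / 1.5353 = 17,325.6 kg, so propellant = m₀ − m_f = 26,600 − 17,325.6 = 9,274.4 kg.

propellant mass ≈ 9270 kg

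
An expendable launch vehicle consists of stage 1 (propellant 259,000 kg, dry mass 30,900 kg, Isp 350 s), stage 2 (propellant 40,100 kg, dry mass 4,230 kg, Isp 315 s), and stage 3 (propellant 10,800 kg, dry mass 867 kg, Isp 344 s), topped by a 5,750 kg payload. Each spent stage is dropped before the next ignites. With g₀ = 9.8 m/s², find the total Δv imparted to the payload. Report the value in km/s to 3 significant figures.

Ignition mass of stage 1 = 259,000+30,900 + 40,100+4,230 + 10,800+867 + 5,750 = 351,647 kg.
Stage 1: m₀ = 351,647 kg, m_f = 351,647 − 259,000 = 92,647 kg; Δv = 350×9.8×ln(3.796) = 3430.0×1.3338 ≈ 4575 m/s.
Stage 2: m₀ = 61,747 kg, m_f = 61,747 − 40,100 = 21,647 kg; Δv = 315×9.8×ln(2.852) = 3087.0×1.0482 ≈ 3236 m/s.
Stage 3: m₀ = 17,417 kg, m_f = 17,417 − 10,800 = 6,617 kg; Δv = 344×9.8×ln(2.632) = 3371.2×0.9678 ≈ 3263 m/s.
Total Δv = 4575 + 3236 + 3263 = 11074 m/s.

Δv ≈ 11.1 km/s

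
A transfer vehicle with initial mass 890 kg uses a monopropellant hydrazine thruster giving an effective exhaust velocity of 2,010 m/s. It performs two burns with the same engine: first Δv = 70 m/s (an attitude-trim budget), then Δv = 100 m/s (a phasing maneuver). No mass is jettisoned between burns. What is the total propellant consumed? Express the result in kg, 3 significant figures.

After the first burn: m = 890 × exp(−70/2010.0) = 890 × 0.96577 = 859.535 kg.
After the second burn: m = 859.535 × exp(−100/2010.0) = 859.535 × 0.95147 = 817.822 kg.
Total propellant = m₀ − m_final = 890 − 817.822 = 72.178 kg.

total propellant consumed ≈ 72.2 kg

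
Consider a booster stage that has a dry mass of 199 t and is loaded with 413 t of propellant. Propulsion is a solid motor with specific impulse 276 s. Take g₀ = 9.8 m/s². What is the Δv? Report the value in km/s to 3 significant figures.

Δv ≈ 3.04 km/s

v_e = Isp · g₀ = 276 × 9.8 = 2704.8 m/s.
m₀ = m_dry + m_prop = 199 + 413 = 612 t.
Rocket equation: Δv = v_e · ln(m₀/m_f) = 2704.8 × ln(3.075) = 2704.8 × 1.1234 ≈ 3038.6 m/s.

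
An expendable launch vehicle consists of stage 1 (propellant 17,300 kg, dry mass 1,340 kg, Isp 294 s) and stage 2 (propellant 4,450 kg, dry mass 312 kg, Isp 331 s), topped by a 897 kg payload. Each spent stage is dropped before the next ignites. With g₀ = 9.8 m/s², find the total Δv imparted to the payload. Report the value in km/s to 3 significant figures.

Ignition mass of stage 1 = 17,300+1,340 + 4,450+312 + 897 = 24,299 kg.
Stage 1: m₀ = 24,299 kg, m_f = 24,299 − 17,300 = 6,999 kg; Δv = 294×9.8×ln(3.472) = 2881.2×1.2447 ≈ 3586 m/s.
Stage 2: m₀ = 5,659 kg, m_f = 5,659 − 4,450 = 1,209 kg; Δv = 331×9.8×ln(4.681) = 3243.8×1.5435 ≈ 5007 m/s.
Total Δv = 3586 + 5007 = 8593 m/s.

Δv ≈ 8.59 km/s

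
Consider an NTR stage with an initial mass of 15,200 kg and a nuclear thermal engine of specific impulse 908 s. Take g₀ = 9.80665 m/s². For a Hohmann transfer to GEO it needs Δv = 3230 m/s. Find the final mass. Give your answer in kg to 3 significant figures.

final mass ≈ 10600 kg

v_e = Isp · g₀ = 908 × 9.80665 = 8904.4 m/s.
From the ideal rocket equation, m₀/m_f = exp(Δv / v_e) = exp(3230 / 8904.4) = exp(0.3627) = 1.4373.
m_f = m₀ / 1.4373 = 15,200 / 1.4373 = 10,575.4 kg.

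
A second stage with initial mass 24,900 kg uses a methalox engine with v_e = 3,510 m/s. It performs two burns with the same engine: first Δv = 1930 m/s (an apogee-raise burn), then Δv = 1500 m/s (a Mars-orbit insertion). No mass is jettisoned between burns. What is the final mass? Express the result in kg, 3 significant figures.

final mass ≈ 9370 kg

After the first burn: m = 24900 × exp(−1930/3510.0) = 24900 × 0.57703 = 14,368 kg.
After the second burn: m = 14,368 × exp(−1500/3510.0) = 14,368 × 0.65223 = 9,371.24 kg.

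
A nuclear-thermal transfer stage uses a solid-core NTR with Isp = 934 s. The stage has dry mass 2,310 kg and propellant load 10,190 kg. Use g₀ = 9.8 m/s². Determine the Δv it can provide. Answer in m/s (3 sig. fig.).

v_e = Isp · g₀ = 934 × 9.8 = 9153.2 m/s.
m₀ = m_dry + m_prop = 2,310 + 10,190 = 12,500 kg.
Δv = v_e · ln(m₀/m_f) = 9153.2 × ln(5.411) = 9153.2 × 1.6885 ≈ 15455.0 m/s.

Δv ≈ 15500 m/s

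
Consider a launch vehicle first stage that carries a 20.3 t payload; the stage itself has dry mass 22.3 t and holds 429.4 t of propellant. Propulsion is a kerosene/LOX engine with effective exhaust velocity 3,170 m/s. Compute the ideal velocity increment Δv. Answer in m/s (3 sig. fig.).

Δv ≈ 7620 m/s

m₀ = payload + dry + propellant = 20.3 + 22.3 + 429.4 = 472 t.
m_f = payload + dry = 20.3 + 22.3 = 42.6 t.
Using Δv = v_e ln(m₀/m_f): Δv = v_e · ln(m₀/m_f) = 3170.0 × ln(11.08) = 3170.0 × 2.4051 ≈ 7624.2 m/s.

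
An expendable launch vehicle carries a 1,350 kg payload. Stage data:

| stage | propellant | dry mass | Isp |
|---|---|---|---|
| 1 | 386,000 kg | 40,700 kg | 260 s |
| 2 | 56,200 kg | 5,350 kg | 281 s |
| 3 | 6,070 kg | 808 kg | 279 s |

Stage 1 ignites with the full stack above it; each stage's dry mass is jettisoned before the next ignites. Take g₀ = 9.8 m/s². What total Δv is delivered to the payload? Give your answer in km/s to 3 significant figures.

Δv ≈ 12.0 km/s

Ignition mass of stage 1 = 386,000+40,700 + 56,200+5,350 + 6,070+808 + 1,350 = 496,478 kg.
Stage 1: m₀ = 496,478 kg, m_f = 496,478 − 386,000 = 110,478 kg; Δv = 260×9.8×ln(4.494) = 2548.0×1.5027 ≈ 3829 m/s.
Stage 2: m₀ = 69,778 kg, m_f = 69,778 − 56,200 = 13,578 kg; Δv = 281×9.8×ln(5.139) = 2753.8×1.6369 ≈ 4508 m/s.
Stage 3: m₀ = 8,228 kg, m_f = 8,228 − 6,070 = 2,158 kg; Δv = 279×9.8×ln(3.813) = 2734.2×1.3384 ≈ 3659 m/s.
Total Δv = 3829 + 4508 + 3659 = 11996 m/s.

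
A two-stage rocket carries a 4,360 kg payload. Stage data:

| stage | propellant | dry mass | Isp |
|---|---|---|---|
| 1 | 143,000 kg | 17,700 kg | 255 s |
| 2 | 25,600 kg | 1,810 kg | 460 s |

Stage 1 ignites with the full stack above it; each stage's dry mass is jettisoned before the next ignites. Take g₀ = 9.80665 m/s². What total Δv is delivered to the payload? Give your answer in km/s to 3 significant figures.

Δv ≈ 10.8 km/s

Ignition mass of stage 1 = 143,000+17,700 + 25,600+1,810 + 4,360 = 192,470 kg.
Stage 1: m₀ = 192,470 kg, m_f = 192,470 − 143,000 = 49,470 kg; Δv = 255×9.80665×ln(3.891) = 2500.7×1.3586 ≈ 3397 m/s.
Stage 2: m₀ = 31,770 kg, m_f = 31,770 − 25,600 = 6,170 kg; Δv = 460×9.80665×ln(5.149) = 4511.1×1.6388 ≈ 7393 m/s.
Total Δv = 3397 + 7393 = 10790 m/s.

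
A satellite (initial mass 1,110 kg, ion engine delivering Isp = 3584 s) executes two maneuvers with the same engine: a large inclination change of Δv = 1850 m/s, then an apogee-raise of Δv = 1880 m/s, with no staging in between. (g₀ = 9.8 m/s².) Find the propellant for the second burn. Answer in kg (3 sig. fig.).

propellant for the second burn ≈ 54.9 kg

v_e = Isp · g₀ = 3584 × 9.8 = 35123.2 m/s.
After the first burn: m = 1110 × exp(−1850/35123.2) = 1110 × 0.94869 = 1,053.05 kg.
After the second burn: m = 1,053.05 × exp(−1880/35123.2) = 1,053.05 × 0.94788 = 998.165 kg.
Second-burn propellant = 1,053.05 − 998.165 = 54.885 kg.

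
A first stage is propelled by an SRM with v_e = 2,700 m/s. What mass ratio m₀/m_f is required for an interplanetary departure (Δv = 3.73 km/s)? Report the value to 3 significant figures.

m₀/m_f = exp(Δv / v_e) = exp(3730 / 2700.0) = exp(1.3815) = 3.9808.

mass ratio ≈ 3.98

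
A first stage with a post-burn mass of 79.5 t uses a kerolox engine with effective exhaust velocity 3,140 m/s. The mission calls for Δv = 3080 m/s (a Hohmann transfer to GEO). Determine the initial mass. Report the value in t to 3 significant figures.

initial mass ≈ 212 t

m₀/m_f = exp(Δv / v_e) = exp(3080 / 3140.0) = exp(0.9809) = 2.6668.
m₀ = m_f × 2.6668 = 79.5 × 2.6668 = 212.011 t.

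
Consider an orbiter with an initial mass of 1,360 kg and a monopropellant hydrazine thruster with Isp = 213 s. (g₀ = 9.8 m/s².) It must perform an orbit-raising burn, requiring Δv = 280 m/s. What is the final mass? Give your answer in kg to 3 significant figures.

final mass ≈ 1190 kg

v_e = Isp · g₀ = 213 × 9.8 = 2087.4 m/s.
m₀/m_f = exp(Δv / v_e) = exp(280 / 2087.4) = exp(0.1341) = 1.1436.
m_f = m₀ / 1.1436 = 1,360 / 1.1436 = 1,189.23 kg.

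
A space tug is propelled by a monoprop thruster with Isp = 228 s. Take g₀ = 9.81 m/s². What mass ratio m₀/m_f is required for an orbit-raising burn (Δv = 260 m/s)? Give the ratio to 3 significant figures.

mass ratio ≈ 1.12

v_e = Isp · g₀ = 228 × 9.81 = 2236.7 m/s.
m₀/m_f = exp(Δv / v_e) = exp(260 / 2236.7) = exp(0.1162) = 1.1233.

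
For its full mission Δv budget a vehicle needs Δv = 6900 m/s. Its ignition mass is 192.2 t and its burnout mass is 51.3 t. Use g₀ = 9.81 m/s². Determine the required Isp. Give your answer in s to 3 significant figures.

ln(m₀/m_f) = ln(192200/51300) = ln(3.747) = 1.3208.
v_e = Δv / ln(m₀/m_f) = 6900 / 1.3208 = 5223.9 m/s.
Isp = v_e / g₀ = 5223.9 / 9.81 = 532.5 s.

Isp ≈ 533 s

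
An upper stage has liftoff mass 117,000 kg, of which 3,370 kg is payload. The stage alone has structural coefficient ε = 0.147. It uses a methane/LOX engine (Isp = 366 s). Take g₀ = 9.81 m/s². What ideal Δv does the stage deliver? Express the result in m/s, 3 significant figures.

Stage wet mass = m₀ − payload = 117,000 − 3,370 = 113,630 kg.
Stage dry mass = ε × stage wet mass = 0.147 × 113,630 = 16,703.6 kg.
Burnout mass m_f = stage dry + payload = 16,703.6 + 3,370 = 20,073.6 kg.
v_e = Isp · g₀ = 366 × 9.81 = 3590.5 m/s.
Rocket equation: Δv = v_e · ln(117,000/20,073.6) = 3590.5 × ln(5.829) = 3590.5 × 1.7628 ≈ 6329 m/s.

Δv ≈ 6330 m/s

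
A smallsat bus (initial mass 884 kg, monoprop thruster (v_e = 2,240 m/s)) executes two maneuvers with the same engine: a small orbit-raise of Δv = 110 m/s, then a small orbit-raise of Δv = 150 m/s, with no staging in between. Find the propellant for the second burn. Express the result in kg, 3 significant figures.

propellant for the second burn ≈ 54.5 kg

After the first burn: m = 884 × exp(−110/2240.0) = 884 × 0.95208 = 841.639 kg.
After the second burn: m = 841.639 × exp(−150/2240.0) = 841.639 × 0.93523 = 787.126 kg.
Second-burn propellant = 841.639 − 787.126 = 54.513 kg.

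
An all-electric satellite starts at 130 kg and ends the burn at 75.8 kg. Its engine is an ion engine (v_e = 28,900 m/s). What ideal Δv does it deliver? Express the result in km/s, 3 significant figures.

Δv ≈ 15.6 km/s

Using Δv = v_e ln(m₀/m_f): Δv = v_e · ln(m₀/m_f) = 28900.0 × ln(1.715) = 28900.0 × 0.5394 ≈ 15589.7 m/s.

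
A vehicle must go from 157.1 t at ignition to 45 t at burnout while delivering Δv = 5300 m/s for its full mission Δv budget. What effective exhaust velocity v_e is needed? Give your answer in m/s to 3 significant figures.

ln(m₀/m_f) = ln(157100/45000) = ln(3.491) = 1.2502.
v_e = Δv / ln(m₀/m_f) = 5300 / 1.2502 = 4239.3 m/s.

v_e ≈ 4240 m/s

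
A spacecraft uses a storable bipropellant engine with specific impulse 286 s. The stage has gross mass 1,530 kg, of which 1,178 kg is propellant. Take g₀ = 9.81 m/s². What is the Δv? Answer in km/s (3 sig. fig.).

Δv ≈ 4.12 km/s

v_e = Isp · g₀ = 286 × 9.81 = 2805.7 m/s.
m_f = m₀ − m_prop = 1,530 − 1,178 = 352 kg.
Δv = v_e · ln(m₀/m_f) = 2805.7 × ln(4.347) = 2805.7 × 1.4694 ≈ 4122.6 m/s.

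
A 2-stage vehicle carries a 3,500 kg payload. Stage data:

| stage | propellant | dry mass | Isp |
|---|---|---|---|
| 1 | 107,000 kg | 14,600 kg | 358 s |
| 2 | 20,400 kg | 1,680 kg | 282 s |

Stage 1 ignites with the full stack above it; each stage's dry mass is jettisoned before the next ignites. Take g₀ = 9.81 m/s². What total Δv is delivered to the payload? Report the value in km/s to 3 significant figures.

Ignition mass of stage 1 = 107,000+14,600 + 20,400+1,680 + 3,500 = 147,180 kg.
Stage 1: m₀ = 147,180 kg, m_f = 147,180 − 107,000 = 40,180 kg; Δv = 358×9.81×ln(3.663) = 3512.0×1.2983 ≈ 4560 m/s.
Stage 2: m₀ = 25,580 kg, m_f = 25,580 − 20,400 = 5,180 kg; Δv = 282×9.81×ln(4.938) = 2766.4×1.5970 ≈ 4418 m/s.
Total Δv = 4560 + 4418 = 8978 m/s.

Δv ≈ 8.98 km/s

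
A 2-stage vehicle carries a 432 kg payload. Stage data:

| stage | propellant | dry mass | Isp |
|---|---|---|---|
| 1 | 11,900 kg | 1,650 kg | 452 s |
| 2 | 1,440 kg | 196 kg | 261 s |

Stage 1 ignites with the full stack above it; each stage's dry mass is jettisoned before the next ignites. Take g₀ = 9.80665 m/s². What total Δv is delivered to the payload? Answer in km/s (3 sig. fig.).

Ignition mass of stage 1 = 11,900+1,650 + 1,440+196 + 432 = 15,618 kg.
Stage 1: m₀ = 15,618 kg, m_f = 15,618 − 11,900 = 3,718 kg; Δv = 452×9.80665×ln(4.201) = 4432.6×1.4352 ≈ 6362 m/s.
Stage 2: m₀ = 2,068 kg, m_f = 2,068 − 1,440 = 628 kg; Δv = 261×9.80665×ln(3.293) = 2559.5×1.1918 ≈ 3050 m/s.
Total Δv = 6362 + 3050 = 9412 m/s.

Δv ≈ 9.41 km/s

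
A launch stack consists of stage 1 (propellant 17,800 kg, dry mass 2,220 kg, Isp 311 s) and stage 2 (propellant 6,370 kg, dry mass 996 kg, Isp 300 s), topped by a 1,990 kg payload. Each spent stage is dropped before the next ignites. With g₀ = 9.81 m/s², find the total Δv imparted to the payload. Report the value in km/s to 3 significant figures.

Ignition mass of stage 1 = 17,800+2,220 + 6,370+996 + 1,990 = 29,376 kg.
Stage 1: m₀ = 29,376 kg, m_f = 29,376 − 17,800 = 11,576 kg; Δv = 311×9.81×ln(2.538) = 3050.9×0.9312 ≈ 2841 m/s.
Stage 2: m₀ = 9,356 kg, m_f = 9,356 − 6,370 = 2,986 kg; Δv = 300×9.81×ln(3.133) = 2943.0×1.1421 ≈ 3361 m/s.
Total Δv = 2841 + 3361 = 6202 m/s.

Δv ≈ 6.20 km/s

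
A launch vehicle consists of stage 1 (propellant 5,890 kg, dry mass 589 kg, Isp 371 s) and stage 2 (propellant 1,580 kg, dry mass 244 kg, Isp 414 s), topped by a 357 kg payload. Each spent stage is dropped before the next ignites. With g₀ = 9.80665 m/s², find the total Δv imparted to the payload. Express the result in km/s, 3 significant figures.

Δv ≈ 9.38 km/s

Ignition mass of stage 1 = 5,890+589 + 1,580+244 + 357 = 8,660 kg.
Stage 1: m₀ = 8,660 kg, m_f = 8,660 − 5,890 = 2,770 kg; Δv = 371×9.80665×ln(3.126) = 3638.3×1.1399 ≈ 4147 m/s.
Stage 2: m₀ = 2,181 kg, m_f = 2,181 − 1,580 = 601 kg; Δv = 414×9.80665×ln(3.629) = 4060.0×1.2889 ≈ 5233 m/s.
Total Δv = 4147 + 5233 = 9380 m/s.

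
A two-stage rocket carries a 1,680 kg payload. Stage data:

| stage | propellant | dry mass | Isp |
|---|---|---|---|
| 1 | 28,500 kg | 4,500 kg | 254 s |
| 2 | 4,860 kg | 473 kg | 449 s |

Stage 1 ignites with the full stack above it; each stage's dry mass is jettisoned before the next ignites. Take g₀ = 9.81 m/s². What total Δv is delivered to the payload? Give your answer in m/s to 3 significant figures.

Δv ≈ 8310 m/s

Ignition mass of stage 1 = 28,500+4,500 + 4,860+473 + 1,680 = 40,013 kg.
Stage 1: m₀ = 40,013 kg, m_f = 40,013 − 28,500 = 11,513 kg; Δv = 254×9.81×ln(3.475) = 2491.7×1.2457 ≈ 3104 m/s.
Stage 2: m₀ = 7,013 kg, m_f = 7,013 − 4,860 = 2,153 kg; Δv = 449×9.81×ln(3.257) = 4404.7×1.1809 ≈ 5202 m/s.
Total Δv = 3104 + 5202 = 8306 m/s.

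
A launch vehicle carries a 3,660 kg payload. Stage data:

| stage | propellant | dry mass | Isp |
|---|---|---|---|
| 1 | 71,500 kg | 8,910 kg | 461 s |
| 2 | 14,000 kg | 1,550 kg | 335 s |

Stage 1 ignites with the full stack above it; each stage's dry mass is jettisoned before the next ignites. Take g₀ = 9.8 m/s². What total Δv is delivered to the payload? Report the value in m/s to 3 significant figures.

Δv ≈ 10000 m/s

Ignition mass of stage 1 = 71,500+8,910 + 14,000+1,550 + 3,660 = 99,620 kg.
Stage 1: m₀ = 99,620 kg, m_f = 99,620 − 71,500 = 28,120 kg; Δv = 461×9.8×ln(3.543) = 4517.8×1.2649 ≈ 5714 m/s.
Stage 2: m₀ = 19,210 kg, m_f = 19,210 − 14,000 = 5,210 kg; Δv = 335×9.8×ln(3.687) = 3283.0×1.3049 ≈ 4284 m/s.
Total Δv = 5714 + 4284 = 9998 m/s.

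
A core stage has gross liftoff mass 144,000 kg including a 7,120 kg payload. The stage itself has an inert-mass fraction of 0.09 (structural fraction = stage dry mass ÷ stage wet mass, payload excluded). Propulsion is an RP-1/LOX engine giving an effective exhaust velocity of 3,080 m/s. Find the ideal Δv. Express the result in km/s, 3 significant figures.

Stage wet mass = m₀ − payload = 144,000 − 7,120 = 136,880 kg.
Stage dry mass = ε × stage wet mass = 0.09 × 136,880 = 12,319.2 kg.
Burnout mass m_f = stage dry + payload = 12,319.2 + 7,120 = 19,439.2 kg.
Using Δv = v_e ln(m₀/m_f): Δv = v_e · ln(144,000/19,439.2) = 3080.0 × ln(7.408) = 3080.0 × 2.0025 ≈ 6168 m/s.

Δv ≈ 6.17 km/s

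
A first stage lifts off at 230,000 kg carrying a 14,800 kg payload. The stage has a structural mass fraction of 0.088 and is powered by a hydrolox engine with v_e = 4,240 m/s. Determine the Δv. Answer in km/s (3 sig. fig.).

Stage wet mass = m₀ − payload = 230,000 − 14,800 = 215,200 kg.
Stage dry mass = ε × stage wet mass = 0.088 × 215,200 = 18,937.6 kg.
Burnout mass m_f = stage dry + payload = 18,937.6 + 14,800 = 33,737.6 kg.
Using Δv = v_e ln(m₀/m_f): Δv = v_e · ln(230,000/33,737.6) = 4240.0 × ln(6.817) = 4240.0 × 1.9195 ≈ 8139 m/s.

Δv ≈ 8.14 km/s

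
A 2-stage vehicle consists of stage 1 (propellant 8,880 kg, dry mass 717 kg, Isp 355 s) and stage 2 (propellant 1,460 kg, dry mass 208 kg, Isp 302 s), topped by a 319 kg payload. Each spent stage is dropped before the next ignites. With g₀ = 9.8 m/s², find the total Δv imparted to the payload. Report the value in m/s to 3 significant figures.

Ignition mass of stage 1 = 8,880+717 + 1,460+208 + 319 = 11,584 kg.
Stage 1: m₀ = 11,584 kg, m_f = 11,584 − 8,880 = 2,704 kg; Δv = 355×9.8×ln(4.284) = 3479.0×1.4549 ≈ 5062 m/s.
Stage 2: m₀ = 1,987 kg, m_f = 1,987 − 1,460 = 527 kg; Δv = 302×9.8×ln(3.77) = 2959.6×1.3272 ≈ 3928 m/s.
Total Δv = 5062 + 3928 = 8990 m/s.

Δv ≈ 8990 m/s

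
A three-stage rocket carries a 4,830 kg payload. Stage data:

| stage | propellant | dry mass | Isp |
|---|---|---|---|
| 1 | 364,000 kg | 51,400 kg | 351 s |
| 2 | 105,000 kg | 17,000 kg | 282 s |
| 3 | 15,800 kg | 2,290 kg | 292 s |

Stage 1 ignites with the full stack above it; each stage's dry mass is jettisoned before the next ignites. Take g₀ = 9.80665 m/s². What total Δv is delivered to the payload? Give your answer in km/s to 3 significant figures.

Δv ≈ 10.5 km/s

Ignition mass of stage 1 = 364,000+51,400 + 105,000+17,000 + 15,800+2,290 + 4,830 = 560,320 kg.
Stage 1: m₀ = 560,320 kg, m_f = 560,320 − 364,000 = 196,320 kg; Δv = 351×9.80665×ln(2.854) = 3442.1×1.0488 ≈ 3610 m/s.
Stage 2: m₀ = 144,920 kg, m_f = 144,920 − 105,000 = 39,920 kg; Δv = 282×9.80665×ln(3.63) = 2765.5×1.2893 ≈ 3566 m/s.
Stage 3: m₀ = 22,920 kg, m_f = 22,920 − 15,800 = 7,120 kg; Δv = 292×9.80665×ln(3.219) = 2863.5×1.1691 ≈ 3348 m/s.
Total Δv = 3610 + 3566 + 3348 = 10524 m/s.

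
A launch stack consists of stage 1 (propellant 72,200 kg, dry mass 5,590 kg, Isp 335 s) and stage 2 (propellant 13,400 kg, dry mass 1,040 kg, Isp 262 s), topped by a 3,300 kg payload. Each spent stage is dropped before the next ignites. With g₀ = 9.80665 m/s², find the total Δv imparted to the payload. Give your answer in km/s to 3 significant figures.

Δv ≈ 8.25 km/s

Ignition mass of stage 1 = 72,200+5,590 + 13,400+1,040 + 3,300 = 95,530 kg.
Stage 1: m₀ = 95,530 kg, m_f = 95,530 − 72,200 = 23,330 kg; Δv = 335×9.80665×ln(4.095) = 3285.2×1.4097 ≈ 4631 m/s.
Stage 2: m₀ = 17,740 kg, m_f = 17,740 − 13,400 = 4,340 kg; Δv = 262×9.80665×ln(4.088) = 2569.3×1.4079 ≈ 3617 m/s.
Total Δv = 4631 + 3617 = 8248 m/s.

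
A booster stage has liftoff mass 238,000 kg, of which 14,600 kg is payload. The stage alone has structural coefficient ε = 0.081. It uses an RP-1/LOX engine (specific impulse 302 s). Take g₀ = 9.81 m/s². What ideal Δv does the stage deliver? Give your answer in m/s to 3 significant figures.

Δv ≈ 5880 m/s

Stage wet mass = m₀ − payload = 238,000 − 14,600 = 223,400 kg.
Stage dry mass = ε × stage wet mass = 0.081 × 223,400 = 18,095.4 kg.
Burnout mass m_f = stage dry + payload = 18,095.4 + 14,600 = 32,695.4 kg.
v_e = Isp · g₀ = 302 × 9.81 = 2962.6 m/s.
Using Δv = v_e ln(m₀/m_f): Δv = v_e · ln(238,000/32,695.4) = 2962.6 × ln(7.279) = 2962.6 × 1.9850 ≈ 5881 m/s.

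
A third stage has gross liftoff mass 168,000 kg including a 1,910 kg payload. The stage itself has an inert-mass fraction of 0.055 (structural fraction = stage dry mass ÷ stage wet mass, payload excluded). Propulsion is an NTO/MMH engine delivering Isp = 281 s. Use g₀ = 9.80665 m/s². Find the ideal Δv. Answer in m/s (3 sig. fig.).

Δv ≈ 7500 m/s

Stage wet mass = m₀ − payload = 168,000 − 1,910 = 166,090 kg.
Stage dry mass = ε × stage wet mass = 0.055 × 166,090 = 9,134.95 kg.
Burnout mass m_f = stage dry + payload = 9,134.95 + 1,910 = 11,044.95 kg.
v_e = Isp · g₀ = 281 × 9.80665 = 2755.7 m/s.
By the Tsiolkovsky rocket equation, Δv = v_e · ln(168,000/11,044.95) = 2755.7 × ln(15.21) = 2755.7 × 2.7220 ≈ 7501 m/s.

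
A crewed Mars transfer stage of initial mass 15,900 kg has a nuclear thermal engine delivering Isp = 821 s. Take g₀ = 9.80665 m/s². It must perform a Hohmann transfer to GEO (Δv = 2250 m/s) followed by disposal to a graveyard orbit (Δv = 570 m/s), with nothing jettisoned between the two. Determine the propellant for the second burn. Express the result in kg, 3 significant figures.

v_e = Isp · g₀ = 821 × 9.80665 = 8051.3 m/s.
After the first burn: m = 15900 × exp(−2250/8051.3) = 15900 × 0.75619 = 12,023.4 kg.
After the second burn: m = 12,023.4 × exp(−570/8051.3) = 12,023.4 × 0.93165 = 11,201.6 kg.
Second-burn propellant = 12,023.4 − 11,201.6 = 821.8 kg.

propellant for the second burn ≈ 822 kg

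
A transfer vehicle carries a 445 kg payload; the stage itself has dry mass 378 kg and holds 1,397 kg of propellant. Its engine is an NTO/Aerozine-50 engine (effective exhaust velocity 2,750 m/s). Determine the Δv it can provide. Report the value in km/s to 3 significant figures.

Δv ≈ 2.73 km/s

m₀ = payload + dry + propellant = 445 + 378 + 1,397 = 2,220 kg.
m_f = payload + dry = 445 + 378 = 823 kg.
Δv = v_e · ln(m₀/m_f) = 2750.0 × ln(2.697) = 2750.0 × 0.9923 ≈ 2728.8 m/s.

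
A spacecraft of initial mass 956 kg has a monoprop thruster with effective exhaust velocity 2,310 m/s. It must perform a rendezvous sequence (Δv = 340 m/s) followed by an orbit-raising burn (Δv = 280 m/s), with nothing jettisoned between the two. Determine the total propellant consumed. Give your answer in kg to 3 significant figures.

After the first burn: m = 956 × exp(−340/2310.0) = 956 × 0.86313 = 825.152 kg.
After the second burn: m = 825.152 × exp(−280/2310.0) = 825.152 × 0.88585 = 730.961 kg.
Total propellant = m₀ − m_final = 956 − 730.961 = 225.039 kg.

total propellant consumed ≈ 225 kg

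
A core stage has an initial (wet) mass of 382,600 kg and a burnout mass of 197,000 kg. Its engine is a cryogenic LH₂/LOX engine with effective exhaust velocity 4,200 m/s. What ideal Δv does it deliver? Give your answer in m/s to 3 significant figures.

Δv ≈ 2790 m/s

By the Tsiolkovsky rocket equation, Δv = v_e · ln(m₀/m_f) = 4200.0 × ln(1.942) = 4200.0 × 0.6638 ≈ 2787.9 m/s.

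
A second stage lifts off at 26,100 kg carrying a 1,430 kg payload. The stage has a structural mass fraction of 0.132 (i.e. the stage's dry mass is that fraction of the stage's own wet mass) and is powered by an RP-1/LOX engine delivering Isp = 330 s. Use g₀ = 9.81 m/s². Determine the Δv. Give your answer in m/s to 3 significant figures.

Stage wet mass = m₀ − payload = 26,100 − 1,430 = 24,670 kg.
Stage dry mass = ε × stage wet mass = 0.132 × 24,670 = 3,256.44 kg.
Burnout mass m_f = stage dry + payload = 3,256.44 + 1,430 = 4,686.44 kg.
v_e = Isp · g₀ = 330 × 9.81 = 3237.3 m/s.
Using Δv = v_e ln(m₀/m_f): Δv = v_e · ln(26,100/4,686.44) = 3237.3 × ln(5.569) = 3237.3 × 1.7173 ≈ 5559 m/s.

Δv ≈ 5560 m/s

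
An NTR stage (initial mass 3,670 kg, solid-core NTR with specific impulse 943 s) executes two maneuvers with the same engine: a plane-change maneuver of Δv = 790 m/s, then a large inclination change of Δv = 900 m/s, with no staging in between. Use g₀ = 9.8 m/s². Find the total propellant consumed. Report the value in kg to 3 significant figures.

total propellant consumed ≈ 613 kg

v_e = Isp · g₀ = 943 × 9.8 = 9241.4 m/s.
After the first burn: m = 3670 × exp(−790/9241.4) = 3670 × 0.91807 = 3,369.32 kg.
After the second burn: m = 3,369.32 × exp(−900/9241.4) = 3,369.32 × 0.90720 = 3,056.65 kg.
Total propellant = m₀ − m_final = 3670 − 3,056.65 = 613.35 kg.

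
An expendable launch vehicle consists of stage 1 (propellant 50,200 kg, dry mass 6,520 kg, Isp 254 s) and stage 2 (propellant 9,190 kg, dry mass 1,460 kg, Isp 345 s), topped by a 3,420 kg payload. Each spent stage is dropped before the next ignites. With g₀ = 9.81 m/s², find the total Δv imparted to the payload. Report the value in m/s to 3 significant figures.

Δv ≈ 6660 m/s

Ignition mass of stage 1 = 50,200+6,520 + 9,190+1,460 + 3,420 = 70,790 kg.
Stage 1: m₀ = 70,790 kg, m_f = 70,790 − 50,200 = 20,590 kg; Δv = 254×9.81×ln(3.438) = 2491.7×1.2349 ≈ 3077 m/s.
Stage 2: m₀ = 14,070 kg, m_f = 14,070 − 9,190 = 4,880 kg; Δv = 345×9.81×ln(2.883) = 3384.5×1.0589 ≈ 3584 m/s.
Total Δv = 3077 + 3584 = 6661 m/s.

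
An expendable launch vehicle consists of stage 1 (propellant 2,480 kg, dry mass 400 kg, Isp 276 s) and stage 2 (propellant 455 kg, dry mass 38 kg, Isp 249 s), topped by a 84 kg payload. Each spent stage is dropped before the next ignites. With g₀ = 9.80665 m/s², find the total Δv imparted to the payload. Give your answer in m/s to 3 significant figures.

Δv ≈ 7210 m/s

Ignition mass of stage 1 = 2,480+400 + 455+38 + 84 = 3,457 kg.
Stage 1: m₀ = 3,457 kg, m_f = 3,457 − 2,480 = 977 kg; Δv = 276×9.80665×ln(3.538) = 2706.6×1.2637 ≈ 3420 m/s.
Stage 2: m₀ = 577 kg, m_f = 577 − 455 = 122 kg; Δv = 249×9.80665×ln(4.73) = 2441.9×1.5538 ≈ 3794 m/s.
Total Δv = 3420 + 3794 = 7214 m/s.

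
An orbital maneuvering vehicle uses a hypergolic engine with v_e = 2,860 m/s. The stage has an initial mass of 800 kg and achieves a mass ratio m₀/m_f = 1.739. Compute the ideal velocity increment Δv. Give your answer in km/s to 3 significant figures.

Δv ≈ 1.58 km/s

Using Δv = v_e ln(m₀/m_f): Δv = v_e · ln(1.739) = 2860.0 × 0.5533 ≈ 1582.5 m/s.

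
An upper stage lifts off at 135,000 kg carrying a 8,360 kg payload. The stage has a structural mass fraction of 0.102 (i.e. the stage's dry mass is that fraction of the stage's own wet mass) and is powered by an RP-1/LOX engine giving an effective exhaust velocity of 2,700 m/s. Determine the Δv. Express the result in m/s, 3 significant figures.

Δv ≈ 4990 m/s

Stage wet mass = m₀ − payload = 135,000 − 8,360 = 126,640 kg.
Stage dry mass = ε × stage wet mass = 0.102 × 126,640 = 12,917.3 kg.
Burnout mass m_f = stage dry + payload = 12,917.3 + 8,360 = 21,277.3 kg.
From the ideal rocket equation, Δv = v_e · ln(135,000/21,277.3) = 2700.0 × ln(6.345) = 2700.0 × 1.8476 ≈ 4989 m/s.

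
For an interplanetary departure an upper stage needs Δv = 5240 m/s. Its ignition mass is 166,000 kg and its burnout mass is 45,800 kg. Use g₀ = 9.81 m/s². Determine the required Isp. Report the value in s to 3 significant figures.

ln(m₀/m_f) = ln(166000/45800) = ln(3.624) = 1.2877.
From the ideal rocket equation, v_e = Δv / ln(m₀/m_f) = 5240 / 1.2877 = 4069.3 m/s.
Isp = v_e / g₀ = 4069.3 / 9.81 = 414.8 s.

Isp ≈ 415 s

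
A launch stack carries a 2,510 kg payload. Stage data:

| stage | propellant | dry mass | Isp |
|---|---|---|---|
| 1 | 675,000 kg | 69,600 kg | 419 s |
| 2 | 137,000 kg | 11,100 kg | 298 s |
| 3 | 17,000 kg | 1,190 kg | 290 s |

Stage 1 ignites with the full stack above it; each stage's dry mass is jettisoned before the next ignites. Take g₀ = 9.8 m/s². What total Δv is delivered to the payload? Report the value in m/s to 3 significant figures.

Δv ≈ 15300 m/s

Ignition mass of stage 1 = 675,000+69,600 + 137,000+11,100 + 17,000+1,190 + 2,510 = 913,400 kg.
Stage 1: m₀ = 913,400 kg, m_f = 913,400 − 675,000 = 238,400 kg; Δv = 419×9.8×ln(3.831) = 4106.2×1.3432 ≈ 5516 m/s.
Stage 2: m₀ = 168,800 kg, m_f = 168,800 − 137,000 = 31,800 kg; Δv = 298×9.8×ln(5.308) = 2920.4×1.6692 ≈ 4875 m/s.
Stage 3: m₀ = 20,700 kg, m_f = 20,700 − 17,000 = 3,700 kg; Δv = 290×9.8×ln(5.595) = 2842.0×1.7218 ≈ 4893 m/s.
Total Δv = 5516 + 4875 + 4893 = 15284 m/s.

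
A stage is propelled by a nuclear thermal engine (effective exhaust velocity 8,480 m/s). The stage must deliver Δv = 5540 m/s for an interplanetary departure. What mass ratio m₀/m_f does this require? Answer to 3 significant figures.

m₀/m_f = exp(Δv / v_e) = exp(5540 / 8480.0) = exp(0.6533) = 1.9219.

mass ratio ≈ 1.92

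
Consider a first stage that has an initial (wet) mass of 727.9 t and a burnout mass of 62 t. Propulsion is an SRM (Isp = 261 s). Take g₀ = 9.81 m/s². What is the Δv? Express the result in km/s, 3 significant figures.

Δv ≈ 6.31 km/s

v_e = Isp · g₀ = 261 × 9.81 = 2560.4 m/s.
Rocket equation: Δv = v_e · ln(m₀/m_f) = 2560.4 × ln(11.74) = 2560.4 × 2.4630 ≈ 6306.4 m/s.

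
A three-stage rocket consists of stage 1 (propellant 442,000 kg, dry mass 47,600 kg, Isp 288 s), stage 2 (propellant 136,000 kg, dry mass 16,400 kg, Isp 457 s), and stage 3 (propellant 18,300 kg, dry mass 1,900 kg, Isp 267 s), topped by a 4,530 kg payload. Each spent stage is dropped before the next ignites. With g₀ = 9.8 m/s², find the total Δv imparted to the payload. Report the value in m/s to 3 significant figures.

Δv ≈ 13100 m/s

Ignition mass of stage 1 = 442,000+47,600 + 136,000+16,400 + 18,300+1,900 + 4,530 = 666,730 kg.
Stage 1: m₀ = 666,730 kg, m_f = 666,730 − 442,000 = 224,730 kg; Δv = 288×9.8×ln(2.967) = 2822.4×1.0875 ≈ 3069 m/s.
Stage 2: m₀ = 177,130 kg, m_f = 177,130 − 136,000 = 41,130 kg; Δv = 457×9.8×ln(4.307) = 4478.6×1.4601 ≈ 6539 m/s.
Stage 3: m₀ = 24,730 kg, m_f = 24,730 − 18,300 = 6,430 kg; Δv = 267×9.8×ln(3.846) = 2616.6×1.3470 ≈ 3525 m/s.
Total Δv = 3069 + 6539 + 3525 = 13133 m/s.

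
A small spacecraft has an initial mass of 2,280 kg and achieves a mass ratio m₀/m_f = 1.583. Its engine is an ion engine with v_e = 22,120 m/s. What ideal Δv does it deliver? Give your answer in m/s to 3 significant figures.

Δv ≈ 10200 m/s

Δv = v_e · ln(1.583) = 22120.0 × 0.4593 ≈ 10160.2 m/s.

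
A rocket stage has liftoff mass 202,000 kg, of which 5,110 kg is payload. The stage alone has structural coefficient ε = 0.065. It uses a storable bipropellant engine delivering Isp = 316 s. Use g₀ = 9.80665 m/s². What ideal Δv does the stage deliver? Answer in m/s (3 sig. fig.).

Stage wet mass = m₀ − payload = 202,000 − 5,110 = 196,890 kg.
Stage dry mass = ε × stage wet mass = 0.065 × 196,890 = 12,797.9 kg.
Burnout mass m_f = stage dry + payload = 12,797.9 + 5,110 = 17,907.9 kg.
v_e = Isp · g₀ = 316 × 9.80665 = 3098.9 m/s.
Δv = v_e · ln(202,000/17,907.9) = 3098.9 × ln(11.28) = 3098.9 × 2.4230 ≈ 7509 m/s.

Δv ≈ 7510 m/s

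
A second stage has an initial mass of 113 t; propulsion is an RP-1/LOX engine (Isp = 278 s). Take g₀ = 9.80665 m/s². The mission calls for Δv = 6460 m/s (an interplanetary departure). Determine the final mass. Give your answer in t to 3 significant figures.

final mass ≈ 10.6 t

v_e = Isp · g₀ = 278 × 9.80665 = 2726.2 m/s.
Using Δv = v_e ln(m₀/m_f): m₀/m_f = exp(Δv / v_e) = exp(6460 / 2726.2) = exp(2.3696) = 10.6926.
m_f = m₀ / 10.6926 = 113 / 10.6926 = 10.5681 t.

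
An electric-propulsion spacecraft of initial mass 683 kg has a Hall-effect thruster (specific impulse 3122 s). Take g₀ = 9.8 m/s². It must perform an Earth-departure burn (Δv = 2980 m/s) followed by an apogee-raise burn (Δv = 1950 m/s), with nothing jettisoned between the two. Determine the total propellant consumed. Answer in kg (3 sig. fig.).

v_e = Isp · g₀ = 3122 × 9.8 = 30595.6 m/s.
After the first burn: m = 683 × exp(−2980/30595.6) = 683 × 0.90719 = 619.611 kg.
After the second burn: m = 619.611 × exp(−1950/30595.6) = 619.611 × 0.93825 = 581.35 kg.
Total propellant = m₀ − m_final = 683 − 581.35 = 101.65 kg.

total propellant consumed ≈ 102 kg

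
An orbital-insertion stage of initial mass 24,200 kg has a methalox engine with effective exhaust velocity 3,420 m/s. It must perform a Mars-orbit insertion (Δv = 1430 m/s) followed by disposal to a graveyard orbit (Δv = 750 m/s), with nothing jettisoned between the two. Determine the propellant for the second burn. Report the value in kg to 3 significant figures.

propellant for the second burn ≈ 3140 kg

After the first burn: m = 24200 × exp(−1430/3420.0) = 24200 × 0.65828 = 15,930.4 kg.
After the second burn: m = 15,930.4 × exp(−750/3420.0) = 15,930.4 × 0.80308 = 12,793.4 kg.
Second-burn propellant = 15,930.4 − 12,793.4 = 3,137 kg.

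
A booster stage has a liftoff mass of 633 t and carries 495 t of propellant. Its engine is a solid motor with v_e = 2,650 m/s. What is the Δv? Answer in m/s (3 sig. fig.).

m_f = m₀ − m_prop = 633 − 495 = 138 t.
Δv = v_e · ln(m₀/m_f) = 2650.0 × ln(4.587) = 2650.0 × 1.5232 ≈ 4036.5 m/s.

Δv ≈ 4040 m/s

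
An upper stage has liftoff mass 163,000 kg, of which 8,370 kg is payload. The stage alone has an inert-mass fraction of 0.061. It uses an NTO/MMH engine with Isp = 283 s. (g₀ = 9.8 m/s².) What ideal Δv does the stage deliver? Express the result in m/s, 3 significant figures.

Δv ≈ 6140 m/s

Stage wet mass = m₀ − payload = 163,000 − 8,370 = 154,630 kg.
Stage dry mass = ε × stage wet mass = 0.061 × 154,630 = 9,432.43 kg.
Burnout mass m_f = stage dry + payload = 9,432.43 + 8,370 = 17,802.43 kg.
v_e = Isp · g₀ = 283 × 9.8 = 2773.4 m/s.
By the Tsiolkovsky rocket equation, Δv = v_e · ln(163,000/17,802.43) = 2773.4 × ln(9.156) = 2773.4 × 2.2144 ≈ 6141 m/s.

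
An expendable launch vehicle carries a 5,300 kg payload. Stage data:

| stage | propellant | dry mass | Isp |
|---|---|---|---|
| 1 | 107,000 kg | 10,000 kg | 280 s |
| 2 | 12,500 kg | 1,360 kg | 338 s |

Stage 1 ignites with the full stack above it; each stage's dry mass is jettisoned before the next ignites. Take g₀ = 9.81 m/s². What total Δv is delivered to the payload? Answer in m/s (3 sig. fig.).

Δv ≈ 7740 m/s

Ignition mass of stage 1 = 107,000+10,000 + 12,500+1,360 + 5,300 = 136,160 kg.
Stage 1: m₀ = 136,160 kg, m_f = 136,160 − 107,000 = 29,160 kg; Δv = 280×9.81×ln(4.669) = 2746.8×1.5410 ≈ 4233 m/s.
Stage 2: m₀ = 19,160 kg, m_f = 19,160 − 12,500 = 6,660 kg; Δv = 338×9.81×ln(2.877) = 3315.8×1.0567 ≈ 3504 m/s.
Total Δv = 4233 + 3504 = 7737 m/s.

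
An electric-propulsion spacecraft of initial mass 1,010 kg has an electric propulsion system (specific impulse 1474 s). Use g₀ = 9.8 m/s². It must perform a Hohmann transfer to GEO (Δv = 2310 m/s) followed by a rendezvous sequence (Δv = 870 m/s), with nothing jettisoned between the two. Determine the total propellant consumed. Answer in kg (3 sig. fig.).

v_e = Isp · g₀ = 1474 × 9.8 = 14445.2 m/s.
After the first burn: m = 1010 × exp(−2310/14445.2) = 1010 × 0.85222 = 860.742 kg.
After the second burn: m = 860.742 × exp(−870/14445.2) = 860.742 × 0.94155 = 810.432 kg.
Total propellant = m₀ − m_final = 1010 − 810.432 = 199.568 kg.

total propellant consumed ≈ 200 kg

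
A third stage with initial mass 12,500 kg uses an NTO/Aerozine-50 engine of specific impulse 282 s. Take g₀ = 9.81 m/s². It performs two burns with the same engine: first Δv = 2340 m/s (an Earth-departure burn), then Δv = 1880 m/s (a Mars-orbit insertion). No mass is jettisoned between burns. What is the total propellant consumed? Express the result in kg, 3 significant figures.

v_e = Isp · g₀ = 282 × 9.81 = 2766.4 m/s.
After the first burn: m = 12500 × exp(−2340/2766.4) = 12500 × 0.42919 = 5,364.88 kg.
After the second burn: m = 5,364.88 × exp(−1880/2766.4) = 5,364.88 × 0.50683 = 2,719.08 kg.
Total propellant = m₀ − m_final = 12500 − 2,719.08 = 9,780.92 kg.

total propellant consumed ≈ 9780 kg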